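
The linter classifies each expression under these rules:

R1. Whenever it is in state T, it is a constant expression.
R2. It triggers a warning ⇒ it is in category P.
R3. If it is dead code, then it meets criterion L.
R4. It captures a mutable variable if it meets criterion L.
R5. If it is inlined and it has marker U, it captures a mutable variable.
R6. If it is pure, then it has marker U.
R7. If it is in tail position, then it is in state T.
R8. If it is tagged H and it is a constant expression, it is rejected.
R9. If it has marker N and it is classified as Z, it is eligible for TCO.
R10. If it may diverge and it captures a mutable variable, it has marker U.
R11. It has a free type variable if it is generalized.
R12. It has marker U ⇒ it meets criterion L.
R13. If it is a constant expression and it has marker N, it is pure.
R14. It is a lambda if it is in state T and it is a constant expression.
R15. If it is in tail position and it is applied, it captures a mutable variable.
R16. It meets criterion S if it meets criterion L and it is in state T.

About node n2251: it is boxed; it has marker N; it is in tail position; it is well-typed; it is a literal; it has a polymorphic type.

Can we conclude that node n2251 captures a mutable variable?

Yes

By R7 (it is in tail position): it is in state T.
By R1 (it is in state T): it is a constant expression.
By R13 (it is a constant expression, it has marker N): it is pure.
By R6 (it is pure): it has marker U.
By R12 (it has marker U): it meets criterion L.
By R4 (it meets criterion L): it captures a mutable variable.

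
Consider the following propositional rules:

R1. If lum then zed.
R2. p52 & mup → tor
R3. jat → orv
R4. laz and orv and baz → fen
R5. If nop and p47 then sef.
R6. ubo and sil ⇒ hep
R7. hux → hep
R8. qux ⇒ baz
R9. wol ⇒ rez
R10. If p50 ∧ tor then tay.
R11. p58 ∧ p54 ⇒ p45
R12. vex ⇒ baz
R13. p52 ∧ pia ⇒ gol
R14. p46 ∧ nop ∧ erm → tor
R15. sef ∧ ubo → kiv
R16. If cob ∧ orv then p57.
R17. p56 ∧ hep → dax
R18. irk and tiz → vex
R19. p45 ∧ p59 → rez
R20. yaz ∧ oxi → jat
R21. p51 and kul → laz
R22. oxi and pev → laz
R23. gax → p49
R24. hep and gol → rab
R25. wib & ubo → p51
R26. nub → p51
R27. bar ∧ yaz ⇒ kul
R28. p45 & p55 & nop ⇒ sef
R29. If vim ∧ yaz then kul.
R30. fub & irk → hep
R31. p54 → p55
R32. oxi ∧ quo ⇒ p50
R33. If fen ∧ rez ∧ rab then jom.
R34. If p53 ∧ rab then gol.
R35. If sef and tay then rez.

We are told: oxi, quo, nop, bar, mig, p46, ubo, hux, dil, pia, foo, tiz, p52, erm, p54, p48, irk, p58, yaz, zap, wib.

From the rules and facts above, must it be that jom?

hep  (by R7: hux)
p45  (by R11: p58, p54)
gol  (by R13: p52, pia)
tor  (by R14: p46, nop, erm)
vex  (by R18: irk, tiz)
jat  (by R20: yaz, oxi)
rab  (by R24: hep, gol)
p51  (by R25: wib, ubo)
kul  (by R27: bar, yaz)
p55  (by R31: p54)
p50  (by R32: oxi, quo)
orv  (by R3: jat)
tay  (by R10: p50, tor)
baz  (by R12: vex)
laz  (by R21: p51, kul)
sef  (by R28: p45, p55, nop)
rez  (by R35: sef, tay)
fen  (by R4: laz, orv, baz)
jom  (by R33: fen, rez, rab)

Yes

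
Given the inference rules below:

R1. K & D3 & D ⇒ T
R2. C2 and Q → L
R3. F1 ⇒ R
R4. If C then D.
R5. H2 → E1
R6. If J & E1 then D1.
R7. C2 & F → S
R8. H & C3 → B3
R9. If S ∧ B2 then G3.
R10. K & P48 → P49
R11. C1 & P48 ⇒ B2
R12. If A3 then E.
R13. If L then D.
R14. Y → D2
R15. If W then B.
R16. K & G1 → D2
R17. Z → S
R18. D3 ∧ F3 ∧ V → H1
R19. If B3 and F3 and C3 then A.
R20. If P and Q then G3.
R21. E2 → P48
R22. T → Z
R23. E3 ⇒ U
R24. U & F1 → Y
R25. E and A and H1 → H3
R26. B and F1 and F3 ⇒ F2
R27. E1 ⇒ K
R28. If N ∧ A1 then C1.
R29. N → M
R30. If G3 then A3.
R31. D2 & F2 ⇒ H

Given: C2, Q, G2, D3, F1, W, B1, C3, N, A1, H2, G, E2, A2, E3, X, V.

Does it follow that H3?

No

Forward chaining from the given facts derives: L, R, E1, D, B, P48, U, Y, K, C1, M, T, P49, B2, D2, Z, S, G3, A3, E.
The only rule concluding H3 is R25, which needs A; that is never established.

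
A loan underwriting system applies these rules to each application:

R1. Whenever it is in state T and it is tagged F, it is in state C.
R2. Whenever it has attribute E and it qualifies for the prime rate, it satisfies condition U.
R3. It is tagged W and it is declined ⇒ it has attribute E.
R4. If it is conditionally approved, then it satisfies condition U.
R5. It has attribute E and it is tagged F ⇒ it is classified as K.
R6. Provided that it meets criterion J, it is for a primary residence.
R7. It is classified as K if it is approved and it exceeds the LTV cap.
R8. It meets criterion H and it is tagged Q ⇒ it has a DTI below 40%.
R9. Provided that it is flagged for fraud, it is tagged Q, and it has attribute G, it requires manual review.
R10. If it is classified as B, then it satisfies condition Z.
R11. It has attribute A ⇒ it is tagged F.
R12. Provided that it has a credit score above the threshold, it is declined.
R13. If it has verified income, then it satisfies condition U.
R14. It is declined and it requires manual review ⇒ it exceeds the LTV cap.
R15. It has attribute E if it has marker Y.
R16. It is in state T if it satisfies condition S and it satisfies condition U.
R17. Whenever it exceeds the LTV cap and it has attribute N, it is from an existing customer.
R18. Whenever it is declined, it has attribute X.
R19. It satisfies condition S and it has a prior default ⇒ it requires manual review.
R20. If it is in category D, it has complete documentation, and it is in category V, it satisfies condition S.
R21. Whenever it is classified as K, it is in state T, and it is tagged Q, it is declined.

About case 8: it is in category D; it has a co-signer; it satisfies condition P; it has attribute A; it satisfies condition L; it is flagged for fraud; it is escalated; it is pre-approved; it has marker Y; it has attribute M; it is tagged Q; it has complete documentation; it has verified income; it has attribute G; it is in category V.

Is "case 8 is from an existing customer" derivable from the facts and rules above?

No

Forward chaining from the given facts derives: requires manual review, is tagged F, satisfies condition U, has attribute E, satisfies condition S, is classified as K, is in state T, is declined, is in state C, exceeds the LTV cap, has attribute X.
The only rule concluding "it is from an existing customer" is R17, which needs "it has attribute N"; that is never established.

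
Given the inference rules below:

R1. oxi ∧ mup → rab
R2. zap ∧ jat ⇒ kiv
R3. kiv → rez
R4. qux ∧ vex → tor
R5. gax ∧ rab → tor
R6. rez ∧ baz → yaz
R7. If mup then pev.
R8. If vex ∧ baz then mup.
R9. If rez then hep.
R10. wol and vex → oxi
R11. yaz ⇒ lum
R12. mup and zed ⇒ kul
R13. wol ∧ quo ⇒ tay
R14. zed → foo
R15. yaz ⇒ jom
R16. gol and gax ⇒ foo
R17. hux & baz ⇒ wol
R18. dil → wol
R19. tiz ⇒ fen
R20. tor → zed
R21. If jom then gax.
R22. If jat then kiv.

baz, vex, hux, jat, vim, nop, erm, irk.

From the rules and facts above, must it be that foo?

Yes

mup  (by R8: vex, baz)
wol  (by R17: hux, baz)
kiv  (by R22: jat)
rez  (by R3: kiv)
yaz  (by R6: rez, baz)
oxi  (by R10: wol, vex)
jom  (by R15: yaz)
gax  (by R21: jom)
rab  (by R1: oxi, mup)
tor  (by R5: gax, rab)
zed  (by R20: tor)
foo  (by R14: zed)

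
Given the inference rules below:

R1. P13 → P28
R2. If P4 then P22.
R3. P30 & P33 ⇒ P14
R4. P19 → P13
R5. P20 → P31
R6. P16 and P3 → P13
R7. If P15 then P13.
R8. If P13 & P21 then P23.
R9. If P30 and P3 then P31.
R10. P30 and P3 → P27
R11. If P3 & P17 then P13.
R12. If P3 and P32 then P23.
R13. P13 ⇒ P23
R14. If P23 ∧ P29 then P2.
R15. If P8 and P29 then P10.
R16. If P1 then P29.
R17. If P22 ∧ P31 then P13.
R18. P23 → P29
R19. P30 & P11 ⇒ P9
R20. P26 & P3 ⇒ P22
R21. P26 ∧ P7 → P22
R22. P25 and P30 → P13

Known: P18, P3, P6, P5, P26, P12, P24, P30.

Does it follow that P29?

P31  (by R9: P30, P3)
P22  (by R20: P26, P3)
P13  (by R17: P22, P31)
P23  (by R13: P13)
P29  (by R18: P23)

Yes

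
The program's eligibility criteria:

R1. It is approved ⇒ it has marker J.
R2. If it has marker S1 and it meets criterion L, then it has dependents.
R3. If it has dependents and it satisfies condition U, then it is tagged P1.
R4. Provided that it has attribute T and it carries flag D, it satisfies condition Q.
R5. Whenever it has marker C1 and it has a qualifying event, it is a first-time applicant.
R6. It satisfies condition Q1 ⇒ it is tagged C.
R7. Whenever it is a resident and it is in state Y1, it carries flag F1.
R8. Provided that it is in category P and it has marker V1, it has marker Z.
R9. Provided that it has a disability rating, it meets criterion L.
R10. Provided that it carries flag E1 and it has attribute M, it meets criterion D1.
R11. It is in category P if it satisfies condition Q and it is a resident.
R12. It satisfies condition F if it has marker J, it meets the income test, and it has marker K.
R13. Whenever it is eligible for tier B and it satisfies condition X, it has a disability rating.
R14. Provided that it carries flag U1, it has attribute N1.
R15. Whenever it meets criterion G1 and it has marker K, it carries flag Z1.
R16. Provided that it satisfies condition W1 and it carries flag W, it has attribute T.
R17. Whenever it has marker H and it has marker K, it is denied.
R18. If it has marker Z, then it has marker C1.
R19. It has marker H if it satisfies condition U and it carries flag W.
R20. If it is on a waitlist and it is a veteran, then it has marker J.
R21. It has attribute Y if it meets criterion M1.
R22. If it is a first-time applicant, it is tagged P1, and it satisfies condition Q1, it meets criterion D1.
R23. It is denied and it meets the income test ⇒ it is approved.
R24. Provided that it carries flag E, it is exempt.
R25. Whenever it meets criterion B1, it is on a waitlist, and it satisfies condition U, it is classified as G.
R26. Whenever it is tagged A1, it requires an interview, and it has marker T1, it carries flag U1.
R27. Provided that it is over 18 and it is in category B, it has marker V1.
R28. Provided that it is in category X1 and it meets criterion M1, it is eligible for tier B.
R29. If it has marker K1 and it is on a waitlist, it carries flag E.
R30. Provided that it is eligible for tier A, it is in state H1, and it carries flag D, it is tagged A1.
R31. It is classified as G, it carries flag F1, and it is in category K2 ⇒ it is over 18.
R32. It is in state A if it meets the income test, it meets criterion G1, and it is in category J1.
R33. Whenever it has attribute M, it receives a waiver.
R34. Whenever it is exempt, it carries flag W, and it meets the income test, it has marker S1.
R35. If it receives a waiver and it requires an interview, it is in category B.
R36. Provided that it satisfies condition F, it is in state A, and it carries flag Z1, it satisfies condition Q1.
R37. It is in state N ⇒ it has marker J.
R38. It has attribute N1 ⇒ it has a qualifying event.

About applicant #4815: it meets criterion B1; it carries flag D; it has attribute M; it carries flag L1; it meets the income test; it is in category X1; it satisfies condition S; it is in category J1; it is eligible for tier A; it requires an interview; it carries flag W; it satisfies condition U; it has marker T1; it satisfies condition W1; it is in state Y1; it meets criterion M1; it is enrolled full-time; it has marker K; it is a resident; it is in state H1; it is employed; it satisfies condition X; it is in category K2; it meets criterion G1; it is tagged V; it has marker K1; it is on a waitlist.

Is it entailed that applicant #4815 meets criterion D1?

By R7 (it is a resident, it is in state Y1): it carries flag F1.
By R15 (it meets criterion G1, it has marker K): it carries flag Z1.
By R16 (it satisfies condition W1, it carries flag W): it has attribute T.
By R19 (it satisfies condition U, it carries flag W): it has marker H.
By R25 (it meets criterion B1, it is on a waitlist, it satisfies condition U): it is classified as G.
By R28 (it is in category X1, it meets criterion M1): it is eligible for tier B.
By R29 (it has marker K1, it is on a waitlist): it carries flag E.
By R30 (it is eligible for tier A, it is in state H1, it carries flag D): it is tagged A1.
By R31 (it is classified as G, it carries flag F1, it is in category K2): it is over 18.
By R32 (it meets the income test, it meets criterion G1, it is in category J1): it is in state A.
By R33 (it has attribute M): it receives a waiver.
By R35 (it receives a waiver, it requires an interview): it is in category B.
By R4 (it has attribute T, it carries flag D): it satisfies condition Q.
By R11 (it satisfies condition Q, it is a resident): it is in category P.
By R13 (it is eligible for tier B, it satisfies condition X): it has a disability rating.
By R17 (it has marker H, it has marker K): it is denied.
By R23 (it is denied, it meets the income test): it is approved.
By R24 (it carries flag E): it is exempt.
By R26 (it is tagged A1, it requires an interview, it has marker T1): it carries flag U1.
By R27 (it is over 18, it is in category B): it has marker V1.
By R34 (it is exempt, it carries flag W, it meets the income test): it has marker S1.
By R1 (it is approved): it has marker J.
By R8 (it is in category P, it has marker V1): it has marker Z.
By R9 (it has a disability rating): it meets criterion L.
By R12 (it has marker J, it meets the income test, it has marker K): it satisfies condition F.
By R14 (it carries flag U1): it has attribute N1.
By R18 (it has marker Z): it has marker C1.
By R36 (it satisfies condition F, it is in state A, it carries flag Z1): it satisfies condition Q1.
By R38 (it has attribute N1): it has a qualifying event.
By R2 (it has marker S1, it meets criterion L): it has dependents.
By R3 (it has dependents, it satisfies condition U): it is tagged P1.
By R5 (it has marker C1, it has a qualifying event): it is a first-time applicant.
By R22 (it is a first-time applicant, it is tagged P1, it satisfies condition Q1): it meets criterion D1.

Yes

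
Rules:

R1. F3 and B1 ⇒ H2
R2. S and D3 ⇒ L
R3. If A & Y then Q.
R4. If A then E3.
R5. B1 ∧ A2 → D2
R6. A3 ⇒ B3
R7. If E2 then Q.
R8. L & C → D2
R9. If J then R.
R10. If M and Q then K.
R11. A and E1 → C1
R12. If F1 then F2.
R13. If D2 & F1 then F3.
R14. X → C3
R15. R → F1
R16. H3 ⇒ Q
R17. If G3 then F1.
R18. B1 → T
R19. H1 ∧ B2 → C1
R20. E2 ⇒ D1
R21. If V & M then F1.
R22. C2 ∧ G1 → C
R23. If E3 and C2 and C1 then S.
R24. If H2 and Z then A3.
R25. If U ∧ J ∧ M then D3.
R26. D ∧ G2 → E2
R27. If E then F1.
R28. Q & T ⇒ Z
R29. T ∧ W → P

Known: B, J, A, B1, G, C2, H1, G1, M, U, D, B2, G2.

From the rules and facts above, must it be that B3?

Yes

E3  (by R4: A)
R  (by R9: J)
F1  (by R15: R)
T  (by R18: B1)
C1  (by R19: H1, B2)
C  (by R22: C2, G1)
S  (by R23: E3, C2, C1)
D3  (by R25: U, J, M)
E2  (by R26: D, G2)
L  (by R2: S, D3)
Q  (by R7: E2)
D2  (by R8: L, C)
F3  (by R13: D2, F1)
Z  (by R28: Q, T)
H2  (by R1: F3, B1)
A3  (by R24: H2, Z)
B3  (by R6: A3)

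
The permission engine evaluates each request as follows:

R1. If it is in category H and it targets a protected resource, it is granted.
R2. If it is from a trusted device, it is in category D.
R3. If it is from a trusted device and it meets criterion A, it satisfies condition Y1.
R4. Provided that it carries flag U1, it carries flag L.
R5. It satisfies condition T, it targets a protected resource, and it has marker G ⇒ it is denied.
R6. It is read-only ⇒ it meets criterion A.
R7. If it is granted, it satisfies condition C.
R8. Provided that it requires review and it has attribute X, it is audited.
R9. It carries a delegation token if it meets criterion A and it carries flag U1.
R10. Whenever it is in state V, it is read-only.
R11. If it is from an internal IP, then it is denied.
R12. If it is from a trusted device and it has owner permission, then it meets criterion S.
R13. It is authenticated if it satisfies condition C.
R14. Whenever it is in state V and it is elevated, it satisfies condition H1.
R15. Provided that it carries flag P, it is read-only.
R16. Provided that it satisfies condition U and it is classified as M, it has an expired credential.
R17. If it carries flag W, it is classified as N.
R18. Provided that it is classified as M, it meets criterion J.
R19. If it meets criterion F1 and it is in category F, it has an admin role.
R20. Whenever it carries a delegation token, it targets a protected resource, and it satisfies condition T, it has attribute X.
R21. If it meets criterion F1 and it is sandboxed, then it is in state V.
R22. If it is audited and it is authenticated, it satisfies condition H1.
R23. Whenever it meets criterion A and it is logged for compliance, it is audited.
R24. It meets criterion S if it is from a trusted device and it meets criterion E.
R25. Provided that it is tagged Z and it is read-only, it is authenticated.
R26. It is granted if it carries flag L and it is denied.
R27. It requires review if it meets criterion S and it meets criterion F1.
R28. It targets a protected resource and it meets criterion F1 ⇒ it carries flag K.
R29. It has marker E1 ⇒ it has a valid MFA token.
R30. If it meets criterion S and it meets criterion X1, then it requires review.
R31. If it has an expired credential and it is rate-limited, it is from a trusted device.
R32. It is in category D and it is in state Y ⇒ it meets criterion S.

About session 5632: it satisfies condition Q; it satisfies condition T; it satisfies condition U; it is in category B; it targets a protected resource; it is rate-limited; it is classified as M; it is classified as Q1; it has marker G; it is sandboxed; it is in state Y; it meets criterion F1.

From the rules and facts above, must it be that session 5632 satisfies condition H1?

No

Forward chaining from the given facts derives: is denied, has an expired credential, meets criterion J, is in state V, carries flag K, is from a trusted device, is in category D, is read-only, meets criterion S, meets criterion A, requires review, satisfies condition Y1.
Rules concluding "it satisfies condition H1": R14 needs "it is elevated"; R22 needs "it is audited" — none of these are established.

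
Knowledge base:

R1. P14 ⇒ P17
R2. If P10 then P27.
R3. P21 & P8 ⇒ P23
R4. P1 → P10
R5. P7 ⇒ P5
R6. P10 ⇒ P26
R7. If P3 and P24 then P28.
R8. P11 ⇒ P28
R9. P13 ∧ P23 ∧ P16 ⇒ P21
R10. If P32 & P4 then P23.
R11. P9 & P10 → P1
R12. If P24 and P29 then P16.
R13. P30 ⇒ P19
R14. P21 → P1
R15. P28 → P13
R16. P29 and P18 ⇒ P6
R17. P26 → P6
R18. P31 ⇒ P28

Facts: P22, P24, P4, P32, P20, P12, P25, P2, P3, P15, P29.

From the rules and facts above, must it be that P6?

Yes

P28  (by R7: P3, P24)
P23  (by R10: P32, P4)
P16  (by R12: P24, P29)
P13  (by R15: P28)
P21  (by R9: P13, P23, P16)
P1  (by R14: P21)
P10  (by R4: P1)
P26  (by R6: P10)
P6  (by R17: P26)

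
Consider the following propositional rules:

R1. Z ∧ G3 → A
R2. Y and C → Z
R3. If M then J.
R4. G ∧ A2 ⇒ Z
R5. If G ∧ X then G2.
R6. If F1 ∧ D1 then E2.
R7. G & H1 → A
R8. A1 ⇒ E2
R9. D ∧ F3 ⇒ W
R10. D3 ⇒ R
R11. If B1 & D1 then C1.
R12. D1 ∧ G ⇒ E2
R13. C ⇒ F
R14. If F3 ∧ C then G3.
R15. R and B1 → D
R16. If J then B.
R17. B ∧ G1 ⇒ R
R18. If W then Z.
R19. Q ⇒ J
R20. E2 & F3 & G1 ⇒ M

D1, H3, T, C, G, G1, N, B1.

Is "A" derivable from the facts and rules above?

Forward chaining from the given facts derives: C1, E2, F.
Rules concluding A: R1 needs Z; R7 needs H1 — none of these are established.

No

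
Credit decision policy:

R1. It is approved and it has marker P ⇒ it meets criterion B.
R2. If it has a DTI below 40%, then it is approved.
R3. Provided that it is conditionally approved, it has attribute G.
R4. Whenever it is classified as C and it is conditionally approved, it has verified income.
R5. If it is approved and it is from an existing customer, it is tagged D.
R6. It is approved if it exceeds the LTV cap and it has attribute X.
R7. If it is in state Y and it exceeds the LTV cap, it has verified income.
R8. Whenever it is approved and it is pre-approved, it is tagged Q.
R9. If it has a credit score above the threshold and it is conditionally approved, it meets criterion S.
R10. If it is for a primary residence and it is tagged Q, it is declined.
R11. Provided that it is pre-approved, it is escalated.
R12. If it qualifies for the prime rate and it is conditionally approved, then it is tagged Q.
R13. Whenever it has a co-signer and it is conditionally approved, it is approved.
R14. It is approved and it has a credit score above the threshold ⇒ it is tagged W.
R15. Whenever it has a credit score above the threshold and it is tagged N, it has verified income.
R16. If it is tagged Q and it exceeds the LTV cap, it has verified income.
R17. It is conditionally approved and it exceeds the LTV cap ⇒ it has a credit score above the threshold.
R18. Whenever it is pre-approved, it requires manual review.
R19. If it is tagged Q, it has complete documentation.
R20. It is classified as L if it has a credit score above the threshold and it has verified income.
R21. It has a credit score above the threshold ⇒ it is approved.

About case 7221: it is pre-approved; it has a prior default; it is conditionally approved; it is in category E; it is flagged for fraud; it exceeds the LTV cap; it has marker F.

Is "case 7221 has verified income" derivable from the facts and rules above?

By R17 (it is conditionally approved, it exceeds the LTV cap): it has a credit score above the threshold.
By R21 (it has a credit score above the threshold): it is approved.
By R8 (it is approved, it is pre-approved): it is tagged Q.
By R16 (it is tagged Q, it exceeds the LTV cap): it has verified income.

Yes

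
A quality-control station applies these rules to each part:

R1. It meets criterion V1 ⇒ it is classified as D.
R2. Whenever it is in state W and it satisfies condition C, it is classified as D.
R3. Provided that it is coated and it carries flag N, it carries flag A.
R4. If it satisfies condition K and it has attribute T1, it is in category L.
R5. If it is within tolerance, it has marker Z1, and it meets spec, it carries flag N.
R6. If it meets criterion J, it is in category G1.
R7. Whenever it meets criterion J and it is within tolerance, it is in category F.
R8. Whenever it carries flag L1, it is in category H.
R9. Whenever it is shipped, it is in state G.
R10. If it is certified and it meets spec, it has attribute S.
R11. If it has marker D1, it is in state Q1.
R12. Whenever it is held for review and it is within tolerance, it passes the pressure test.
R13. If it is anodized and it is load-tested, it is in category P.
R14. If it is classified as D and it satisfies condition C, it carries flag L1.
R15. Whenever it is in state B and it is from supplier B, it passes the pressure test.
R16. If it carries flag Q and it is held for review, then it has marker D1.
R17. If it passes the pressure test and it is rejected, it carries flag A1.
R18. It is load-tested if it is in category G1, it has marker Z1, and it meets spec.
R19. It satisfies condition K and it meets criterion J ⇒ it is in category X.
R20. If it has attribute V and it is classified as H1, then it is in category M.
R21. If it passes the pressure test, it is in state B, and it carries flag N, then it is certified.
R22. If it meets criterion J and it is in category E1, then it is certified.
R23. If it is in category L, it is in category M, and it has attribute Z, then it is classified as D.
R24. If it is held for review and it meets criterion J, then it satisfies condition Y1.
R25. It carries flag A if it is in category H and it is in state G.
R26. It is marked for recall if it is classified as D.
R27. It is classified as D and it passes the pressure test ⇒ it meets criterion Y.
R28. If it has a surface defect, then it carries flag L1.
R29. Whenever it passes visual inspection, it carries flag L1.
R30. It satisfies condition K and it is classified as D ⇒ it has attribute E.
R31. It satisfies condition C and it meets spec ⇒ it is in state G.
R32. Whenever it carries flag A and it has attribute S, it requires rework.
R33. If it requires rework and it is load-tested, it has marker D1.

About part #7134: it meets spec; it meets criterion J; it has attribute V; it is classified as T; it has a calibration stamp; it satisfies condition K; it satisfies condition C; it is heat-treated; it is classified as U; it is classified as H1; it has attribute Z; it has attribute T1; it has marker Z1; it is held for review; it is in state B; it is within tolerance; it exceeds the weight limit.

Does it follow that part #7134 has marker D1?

Yes

By R4 (it satisfies condition K, it has attribute T1): it is in category L.
By R5 (it is within tolerance, it has marker Z1, it meets spec): it carries flag N.
By R6 (it meets criterion J): it is in category G1.
By R12 (it is held for review, it is within tolerance): it passes the pressure test.
By R18 (it is in category G1, it has marker Z1, it meets spec): it is load-tested.
By R20 (it has attribute V, it is classified as H1): it is in category M.
By R21 (it passes the pressure test, it is in state B, it carries flag N): it is certified.
By R23 (it is in category L, it is in category M, it has attribute Z): it is classified as D.
By R31 (it satisfies condition C, it meets spec): it is in state G.
By R10 (it is certified, it meets spec): it has attribute S.
By R14 (it is classified as D, it satisfies condition C): it carries flag L1.
By R8 (it carries flag L1): it is in category H.
By R25 (it is in category H, it is in state G): it carries flag A.
By R32 (it carries flag A, it has attribute S): it requires rework.
By R33 (it requires rework, it is load-tested): it has marker D1.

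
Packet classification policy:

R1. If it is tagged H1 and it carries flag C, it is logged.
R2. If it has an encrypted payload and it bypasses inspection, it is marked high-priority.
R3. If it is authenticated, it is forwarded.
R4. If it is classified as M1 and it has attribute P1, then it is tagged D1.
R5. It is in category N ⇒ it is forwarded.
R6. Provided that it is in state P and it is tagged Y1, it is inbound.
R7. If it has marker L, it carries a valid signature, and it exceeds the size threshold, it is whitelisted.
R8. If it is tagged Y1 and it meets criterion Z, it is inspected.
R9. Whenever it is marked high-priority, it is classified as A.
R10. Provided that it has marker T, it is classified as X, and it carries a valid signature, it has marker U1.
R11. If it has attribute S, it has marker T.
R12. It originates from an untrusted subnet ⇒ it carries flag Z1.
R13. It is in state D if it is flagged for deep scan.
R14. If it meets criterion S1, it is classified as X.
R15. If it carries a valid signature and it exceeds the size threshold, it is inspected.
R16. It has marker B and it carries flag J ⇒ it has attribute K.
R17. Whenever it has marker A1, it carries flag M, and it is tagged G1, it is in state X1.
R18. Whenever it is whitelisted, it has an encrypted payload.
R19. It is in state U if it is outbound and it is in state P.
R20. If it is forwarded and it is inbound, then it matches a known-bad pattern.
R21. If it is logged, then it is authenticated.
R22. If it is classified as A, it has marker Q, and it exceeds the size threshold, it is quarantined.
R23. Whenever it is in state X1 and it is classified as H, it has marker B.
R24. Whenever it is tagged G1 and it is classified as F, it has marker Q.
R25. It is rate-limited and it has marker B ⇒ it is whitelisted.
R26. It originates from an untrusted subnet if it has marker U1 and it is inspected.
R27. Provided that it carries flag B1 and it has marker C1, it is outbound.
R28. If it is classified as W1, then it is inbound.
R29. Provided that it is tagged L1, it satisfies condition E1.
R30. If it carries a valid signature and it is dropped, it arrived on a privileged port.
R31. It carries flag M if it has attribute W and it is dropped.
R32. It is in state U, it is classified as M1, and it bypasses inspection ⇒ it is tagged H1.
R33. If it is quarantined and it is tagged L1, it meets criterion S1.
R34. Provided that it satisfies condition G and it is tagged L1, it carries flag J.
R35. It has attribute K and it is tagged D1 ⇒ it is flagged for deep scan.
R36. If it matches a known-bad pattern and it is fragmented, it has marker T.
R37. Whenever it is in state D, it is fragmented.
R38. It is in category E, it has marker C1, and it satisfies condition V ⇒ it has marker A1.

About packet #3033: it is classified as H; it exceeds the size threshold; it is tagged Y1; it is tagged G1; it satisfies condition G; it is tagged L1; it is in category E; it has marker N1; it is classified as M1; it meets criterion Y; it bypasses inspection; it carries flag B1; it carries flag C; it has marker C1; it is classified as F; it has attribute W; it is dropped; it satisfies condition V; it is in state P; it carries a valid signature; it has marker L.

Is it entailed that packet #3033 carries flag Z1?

Forward chaining from the given facts derives: is inbound, is whitelisted, is inspected, has an encrypted payload, has marker Q, is outbound, satisfies condition E1, arrived on a privileged port, carries flag M, carries flag J, has marker A1, is marked high-priority, is classified as A, is in state X1, is in state U, is quarantined, has marker B, is tagged H1, meets criterion S1, is logged, is classified as X, has attribute K, is authenticated, is forwarded, matches a known-bad pattern.
The only rule concluding "it carries flag Z1" is R12, which needs "it originates from an untrusted subnet"; that is never established.

No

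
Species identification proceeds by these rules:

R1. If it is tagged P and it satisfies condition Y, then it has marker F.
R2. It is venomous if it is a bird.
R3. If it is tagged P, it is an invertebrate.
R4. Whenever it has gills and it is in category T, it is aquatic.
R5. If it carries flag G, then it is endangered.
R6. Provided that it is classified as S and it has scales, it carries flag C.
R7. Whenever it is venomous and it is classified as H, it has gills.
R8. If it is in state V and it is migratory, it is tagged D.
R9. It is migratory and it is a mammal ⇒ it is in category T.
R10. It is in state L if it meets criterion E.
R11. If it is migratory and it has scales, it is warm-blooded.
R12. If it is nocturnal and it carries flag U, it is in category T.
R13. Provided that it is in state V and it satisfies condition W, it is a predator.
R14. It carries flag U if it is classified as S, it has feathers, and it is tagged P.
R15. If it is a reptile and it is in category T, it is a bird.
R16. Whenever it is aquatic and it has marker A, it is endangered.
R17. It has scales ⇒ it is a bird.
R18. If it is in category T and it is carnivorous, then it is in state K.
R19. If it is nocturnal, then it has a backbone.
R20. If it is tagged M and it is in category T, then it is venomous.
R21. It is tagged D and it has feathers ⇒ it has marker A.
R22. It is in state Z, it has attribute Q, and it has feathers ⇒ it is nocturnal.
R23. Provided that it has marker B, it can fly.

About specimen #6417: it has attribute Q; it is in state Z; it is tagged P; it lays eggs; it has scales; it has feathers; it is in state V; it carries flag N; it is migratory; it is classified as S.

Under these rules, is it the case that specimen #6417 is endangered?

Forward chaining from the given facts derives: is an invertebrate, carries flag C, is tagged D, is warm-blooded, carries flag U, is a bird, has marker A, is nocturnal, is venomous, is in category T, has a backbone.
Rules concluding "it is endangered": R5 needs "it carries flag G"; R16 needs "it is aquatic" — none of these are established.

No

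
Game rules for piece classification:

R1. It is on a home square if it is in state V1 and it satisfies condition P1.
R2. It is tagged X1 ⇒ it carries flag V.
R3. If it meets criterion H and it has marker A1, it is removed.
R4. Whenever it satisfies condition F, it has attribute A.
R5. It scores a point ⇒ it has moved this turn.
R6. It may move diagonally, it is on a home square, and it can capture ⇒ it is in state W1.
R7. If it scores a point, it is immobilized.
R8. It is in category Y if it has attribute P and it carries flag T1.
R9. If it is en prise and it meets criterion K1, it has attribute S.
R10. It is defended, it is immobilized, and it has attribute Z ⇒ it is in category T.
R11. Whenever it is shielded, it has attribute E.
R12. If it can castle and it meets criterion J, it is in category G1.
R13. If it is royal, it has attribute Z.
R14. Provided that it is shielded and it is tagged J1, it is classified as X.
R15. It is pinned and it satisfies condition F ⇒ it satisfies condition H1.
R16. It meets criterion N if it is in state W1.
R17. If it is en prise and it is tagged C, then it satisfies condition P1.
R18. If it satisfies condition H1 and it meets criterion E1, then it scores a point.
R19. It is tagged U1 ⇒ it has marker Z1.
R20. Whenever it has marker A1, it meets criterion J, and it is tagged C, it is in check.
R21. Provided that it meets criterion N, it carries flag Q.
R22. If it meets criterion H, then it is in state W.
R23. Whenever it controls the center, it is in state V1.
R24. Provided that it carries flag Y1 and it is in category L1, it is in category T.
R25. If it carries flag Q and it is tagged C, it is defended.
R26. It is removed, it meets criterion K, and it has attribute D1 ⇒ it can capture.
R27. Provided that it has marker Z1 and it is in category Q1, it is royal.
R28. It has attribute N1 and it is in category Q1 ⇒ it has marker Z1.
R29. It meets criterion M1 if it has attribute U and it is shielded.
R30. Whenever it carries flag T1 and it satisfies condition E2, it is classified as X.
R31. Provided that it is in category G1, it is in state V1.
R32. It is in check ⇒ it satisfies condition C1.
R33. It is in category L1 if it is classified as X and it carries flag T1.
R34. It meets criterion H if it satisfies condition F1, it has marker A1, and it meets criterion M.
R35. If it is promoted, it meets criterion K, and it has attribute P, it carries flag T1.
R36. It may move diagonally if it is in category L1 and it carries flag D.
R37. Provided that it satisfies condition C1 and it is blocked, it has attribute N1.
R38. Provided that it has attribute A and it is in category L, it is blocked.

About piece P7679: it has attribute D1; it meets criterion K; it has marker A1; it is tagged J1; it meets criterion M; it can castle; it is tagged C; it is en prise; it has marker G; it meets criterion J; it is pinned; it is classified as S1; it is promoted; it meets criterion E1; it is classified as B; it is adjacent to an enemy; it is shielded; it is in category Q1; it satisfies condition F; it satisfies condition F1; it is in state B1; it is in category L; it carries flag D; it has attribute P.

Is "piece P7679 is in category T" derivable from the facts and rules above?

Yes

By R4 (it satisfies condition F): it has attribute A.
By R12 (it can castle, it meets criterion J): it is in category G1.
By R14 (it is shielded, it is tagged J1): it is classified as X.
By R15 (it is pinned, it satisfies condition F): it satisfies condition H1.
By R17 (it is en prise, it is tagged C): it satisfies condition P1.
By R18 (it satisfies condition H1, it meets criterion E1): it scores a point.
By R20 (it has marker A1, it meets criterion J, it is tagged C): it is in check.
By R31 (it is in category G1): it is in state V1.
By R32 (it is in check): it satisfies condition C1.
By R34 (it satisfies condition F1, it has marker A1, it meets criterion M): it meets criterion H.
By R35 (it is promoted, it meets criterion K, it has attribute P): it carries flag T1.
By R38 (it has attribute A, it is in category L): it is blocked.
By R1 (it is in state V1, it satisfies condition P1): it is on a home square.
By R3 (it meets criterion H, it has marker A1): it is removed.
By R7 (it scores a point): it is immobilized.
By R26 (it is removed, it meets criterion K, it has attribute D1): it can capture.
By R33 (it is classified as X, it carries flag T1): it is in category L1.
By R36 (it is in category L1, it carries flag D): it may move diagonally.
By R37 (it satisfies condition C1, it is blocked): it has attribute N1.
By R6 (it may move diagonally, it is on a home square, it can capture): it is in state W1.
By R16 (it is in state W1): it meets criterion N.
By R21 (it meets criterion N): it carries flag Q.
By R25 (it carries flag Q, it is tagged C): it is defended.
By R28 (it has attribute N1, it is in category Q1): it has marker Z1.
By R27 (it has marker Z1, it is in category Q1): it is royal.
By R13 (it is royal): it has attribute Z.
By R10 (it is defended, it is immobilized, it has attribute Z): it is in category T.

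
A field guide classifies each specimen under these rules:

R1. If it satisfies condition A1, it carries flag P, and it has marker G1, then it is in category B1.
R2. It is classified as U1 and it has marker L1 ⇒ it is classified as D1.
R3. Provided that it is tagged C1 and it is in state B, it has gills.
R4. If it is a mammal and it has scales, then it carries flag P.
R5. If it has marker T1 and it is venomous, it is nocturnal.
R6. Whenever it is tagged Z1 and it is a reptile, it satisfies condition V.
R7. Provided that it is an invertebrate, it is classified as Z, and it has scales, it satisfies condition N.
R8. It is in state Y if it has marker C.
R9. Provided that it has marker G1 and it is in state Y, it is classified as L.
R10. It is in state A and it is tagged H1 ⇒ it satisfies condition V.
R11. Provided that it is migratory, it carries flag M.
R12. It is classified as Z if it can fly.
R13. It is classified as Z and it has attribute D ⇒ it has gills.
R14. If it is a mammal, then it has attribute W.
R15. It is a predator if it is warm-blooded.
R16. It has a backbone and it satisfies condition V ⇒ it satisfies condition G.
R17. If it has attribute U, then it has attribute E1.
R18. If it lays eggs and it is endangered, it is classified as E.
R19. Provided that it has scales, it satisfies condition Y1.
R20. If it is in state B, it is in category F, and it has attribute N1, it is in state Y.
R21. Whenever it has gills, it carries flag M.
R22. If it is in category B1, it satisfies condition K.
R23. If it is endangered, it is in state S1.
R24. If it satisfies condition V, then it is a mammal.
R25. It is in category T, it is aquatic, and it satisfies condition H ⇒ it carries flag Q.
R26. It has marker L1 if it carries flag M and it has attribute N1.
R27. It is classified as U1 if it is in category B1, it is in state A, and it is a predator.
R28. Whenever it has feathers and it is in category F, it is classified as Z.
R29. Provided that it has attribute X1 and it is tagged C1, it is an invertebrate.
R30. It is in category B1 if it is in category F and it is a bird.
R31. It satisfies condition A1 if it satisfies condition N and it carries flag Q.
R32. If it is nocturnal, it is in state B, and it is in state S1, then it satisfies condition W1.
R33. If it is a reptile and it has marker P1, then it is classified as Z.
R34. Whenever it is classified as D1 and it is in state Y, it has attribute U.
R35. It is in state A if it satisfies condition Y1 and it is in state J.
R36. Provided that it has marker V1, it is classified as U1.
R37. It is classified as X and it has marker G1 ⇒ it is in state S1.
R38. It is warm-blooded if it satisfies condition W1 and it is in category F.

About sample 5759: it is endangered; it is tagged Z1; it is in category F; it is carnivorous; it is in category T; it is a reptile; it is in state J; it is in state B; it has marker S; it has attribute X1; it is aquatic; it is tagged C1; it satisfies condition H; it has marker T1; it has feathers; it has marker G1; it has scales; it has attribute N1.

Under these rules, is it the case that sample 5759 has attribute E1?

Forward chaining from the given facts derives: has gills, satisfies condition V, satisfies condition Y1, is in state Y, carries flag M, is in state S1, is a mammal, carries flag Q, has marker L1, is classified as Z, is an invertebrate, is in state A, carries flag P, satisfies condition N, is classified as L, has attribute W, satisfies condition A1, is in category B1, satisfies condition K.
The only rule concluding "it has attribute E1" is R17, which needs "it has attribute U"; that is never established.

No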